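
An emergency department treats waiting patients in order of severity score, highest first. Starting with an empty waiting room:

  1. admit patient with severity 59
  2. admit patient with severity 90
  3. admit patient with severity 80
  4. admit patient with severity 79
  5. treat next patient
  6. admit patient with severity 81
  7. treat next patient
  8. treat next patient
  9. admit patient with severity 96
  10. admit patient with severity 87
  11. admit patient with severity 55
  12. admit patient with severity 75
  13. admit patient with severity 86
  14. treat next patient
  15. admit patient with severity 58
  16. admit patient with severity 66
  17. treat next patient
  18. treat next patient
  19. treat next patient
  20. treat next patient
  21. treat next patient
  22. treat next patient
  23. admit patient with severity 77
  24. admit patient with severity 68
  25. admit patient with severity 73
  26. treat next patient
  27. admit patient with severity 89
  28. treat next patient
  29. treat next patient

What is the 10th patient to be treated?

insert 59 → {59}
insert 90 → {90, 59}
insert 80 → {90, 80, 59}
insert 79 → {90, 80, 79, 59}
treat next patient → 90; now {80, 79, 59}
insert 81 → {81, 80, 79, 59}
treat next patient → 81; now {80, 79, 59}
treat next patient → 80; now {79, 59}
insert 96 → {96, 79, 59}
insert 87 → {96, 87, 79, 59}
insert 55 → {96, 87, 79, 59, 55}
insert 75 → {96, 87, 79, 75, 59, 55}
insert 86 → {96, 87, 86, 79, 75, 59, 55}
treat next patient → 96; now {87, 86, 79, 75, 59, 55}
insert 58 → {87, 86, 79, 75, 59, 58, 55}
insert 66 → {87, 86, 79, 75, 66, 59, 58, 55}
treat next patient → 87; now {86, 79, 75, 66, 59, 58, 55}
treat next patient → 86; now {79, 75, 66, 59, 58, 55}
treat next patient → 79; now {75, 66, 59, 58, 55}
treat next patient → 75; now {66, 59, 58, 55}
treat next patient → 66; now {59, 58, 55}
treat next patient → 59; now {58, 55}
insert 77 → {77, 58, 55}
insert 68 → {77, 68, 58, 55}
insert 73 → {77, 73, 68, 58, 55}
treat next patient → 77; now {73, 68, 58, 55}
insert 89 → {89, 73, 68, 58, 55}
treat next patient → 89; now {73, 68, 58, 55}
treat next patient → 73; now {68, 58, 55}

59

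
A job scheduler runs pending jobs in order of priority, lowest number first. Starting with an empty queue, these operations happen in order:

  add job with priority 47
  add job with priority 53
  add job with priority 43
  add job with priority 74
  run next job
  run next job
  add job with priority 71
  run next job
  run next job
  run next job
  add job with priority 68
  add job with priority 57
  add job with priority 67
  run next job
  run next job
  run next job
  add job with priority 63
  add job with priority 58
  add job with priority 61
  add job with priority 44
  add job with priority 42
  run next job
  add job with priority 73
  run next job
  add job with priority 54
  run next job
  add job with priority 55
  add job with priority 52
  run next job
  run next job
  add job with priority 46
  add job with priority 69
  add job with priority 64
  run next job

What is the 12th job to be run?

insert 47 → {47}
insert 53 → {47, 53}
insert 43 → {43, 47, 53}
insert 74 → {43, 47, 53, 74}
run next job → 43; now {47, 53, 74}
run next job → 47; now {53, 74}
insert 71 → {53, 71, 74}
run next job → 53; now {71, 74}
run next job → 71; now {74}
run next job → 74; now {}
insert 68 → {68}
insert 57 → {57, 68}
insert 67 → {57, 67, 68}
run next job → 57; now {67, 68}
run next job → 67; now {68}
run next job → 68; now {}
insert 63 → {63}
insert 58 → {58, 63}
insert 61 → {58, 61, 63}
insert 44 → {44, 58, 61, 63}
insert 42 → {42, 44, 58, 61, 63}
run next job → 42; now {44, 58, 61, 63}
insert 73 → {44, 58, 61, 63, 73}
run next job → 44; now {58, 61, 63, 73}
insert 54 → {54, 58, 61, 63, 73}
run next job → 54; now {58, 61, 63, 73}
insert 55 → {55, 58, 61, 63, 73}
insert 52 → {52, 55, 58, 61, 63, 73}
run next job → 52; now {55, 58, 61, 63, 73}
run next job → 55; now {58, 61, 63, 73}
insert 46 → {46, 58, 61, 63, 73}
insert 69 → {46, 58, 61, 63, 69, 73}
insert 64 → {46, 58, 61, 63, 64, 69, 73}
run next job → 46; now {58, 61, 63, 64, 69, 73}

52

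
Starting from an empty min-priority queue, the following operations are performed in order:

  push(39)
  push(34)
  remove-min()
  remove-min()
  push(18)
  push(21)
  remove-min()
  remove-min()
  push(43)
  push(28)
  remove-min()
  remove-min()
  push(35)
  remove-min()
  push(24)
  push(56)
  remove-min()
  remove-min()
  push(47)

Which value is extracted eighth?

insert 39 → {39}
insert 34 → {34, 39}
remove-min → 34; now {39}
remove-min → 39; now {}
insert 18 → {18}
insert 21 → {18, 21}
remove-min → 18; now {21}
remove-min → 21; now {}
insert 43 → {43}
insert 28 → {28, 43}
remove-min → 28; now {43}
remove-min → 43; now {}
insert 35 → {35}
remove-min → 35; now {}
insert 24 → {24}
insert 56 → {24, 56}
remove-min → 24; now {56}
remove-min → 56; now {}
insert 47 → {47}

24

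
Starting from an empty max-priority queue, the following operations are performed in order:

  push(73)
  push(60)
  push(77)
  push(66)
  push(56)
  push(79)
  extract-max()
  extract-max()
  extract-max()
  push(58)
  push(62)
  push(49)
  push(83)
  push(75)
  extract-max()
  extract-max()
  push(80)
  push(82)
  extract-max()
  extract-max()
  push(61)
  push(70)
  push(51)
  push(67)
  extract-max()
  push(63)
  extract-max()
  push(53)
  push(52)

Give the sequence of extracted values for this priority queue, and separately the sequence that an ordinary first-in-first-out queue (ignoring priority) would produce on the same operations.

priority queue: 79, 77, 73, 83, 75, 82, 80, 70, 67; FIFO queue: [73, 60, 77, 66, 56, 79, 58, 62, 49]

insert 73 → {73}
insert 60 → {73, 60}
insert 77 → {77, 73, 60}
insert 66 → {77, 73, 66, 60}
insert 56 → {77, 73, 66, 60, 56}
insert 79 → {79, 77, 73, 66, 60, 56}
extract-max → 79; now {77, 73, 66, 60, 56}
extract-max → 77; now {73, 66, 60, 56}
extract-max → 73; now {66, 60, 56}
insert 58 → {66, 60, 58, 56}
insert 62 → {66, 62, 60, 58, 56}
insert 49 → {66, 62, 60, 58, 56, 49}
insert 83 → {83, 66, 62, 60, 58, 56, 49}
insert 75 → {83, 75, 66, 62, 60, 58, 56, 49}
extract-max → 83; now {75, 66, 62, 60, 58, 56, 49}
extract-max → 75; now {66, 62, 60, 58, 56, 49}
insert 80 → {80, 66, 62, 60, 58, 56, 49}
insert 82 → {82, 80, 66, 62, 60, 58, 56, 49}
extract-max → 82; now {80, 66, 62, 60, 58, 56, 49}
extract-max → 80; now {66, 62, 60, 58, 56, 49}
insert 61 → {66, 62, 61, 60, 58, 56, 49}
insert 70 → {70, 66, 62, 61, 60, 58, 56, 49}
insert 51 → {70, 66, 62, 61, 60, 58, 56, 51, 49}
insert 67 → {70, 67, 66, 62, 61, 60, 58, 56, 51, 49}
extract-max → 70; now {67, 66, 62, 61, 60, 58, 56, 51, 49}
insert 63 → {67, 66, 63, 62, 61, 60, 58, 56, 51, 49}
extract-max → 67; now {66, 63, 62, 61, 60, 58, 56, 51, 49}
insert 53 → {66, 63, 62, 61, 60, 58, 56, 53, 51, 49}
insert 52 → {66, 63, 62, 61, 60, 58, 56, 53, 52, 51, 49}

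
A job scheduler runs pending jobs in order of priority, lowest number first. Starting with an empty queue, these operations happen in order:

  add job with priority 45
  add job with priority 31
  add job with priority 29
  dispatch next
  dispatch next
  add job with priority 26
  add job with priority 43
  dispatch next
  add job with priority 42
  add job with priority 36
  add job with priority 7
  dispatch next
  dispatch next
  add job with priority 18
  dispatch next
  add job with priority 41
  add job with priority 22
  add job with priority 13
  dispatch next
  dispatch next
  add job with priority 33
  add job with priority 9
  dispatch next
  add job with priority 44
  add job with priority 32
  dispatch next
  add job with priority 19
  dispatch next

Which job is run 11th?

19

insert 45 → {45}
insert 31 → {31, 45}
insert 29 → {29, 31, 45}
dispatch next → 29; now {31, 45}
dispatch next → 31; now {45}
insert 26 → {26, 45}
insert 43 → {26, 43, 45}
dispatch next → 26; now {43, 45}
insert 42 → {42, 43, 45}
insert 36 → {36, 42, 43, 45}
insert 7 → {7, 36, 42, 43, 45}
dispatch next → 7; now {36, 42, 43, 45}
dispatch next → 36; now {42, 43, 45}
insert 18 → {18, 42, 43, 45}
dispatch next → 18; now {42, 43, 45}
insert 41 → {41, 42, 43, 45}
insert 22 → {22, 41, 42, 43, 45}
insert 13 → {13, 22, 41, 42, 43, 45}
dispatch next → 13; now {22, 41, 42, 43, 45}
dispatch next → 22; now {41, 42, 43, 45}
insert 33 → {33, 41, 42, 43, 45}
insert 9 → {9, 33, 41, 42, 43, 45}
dispatch next → 9; now {33, 41, 42, 43, 45}
insert 44 → {33, 41, 42, 43, 44, 45}
insert 32 → {32, 33, 41, 42, 43, 44, 45}
dispatch next → 32; now {33, 41, 42, 43, 44, 45}
insert 19 → {19, 33, 41, 42, 43, 44, 45}
dispatch next → 19; now {33, 41, 42, 43, 44, 45}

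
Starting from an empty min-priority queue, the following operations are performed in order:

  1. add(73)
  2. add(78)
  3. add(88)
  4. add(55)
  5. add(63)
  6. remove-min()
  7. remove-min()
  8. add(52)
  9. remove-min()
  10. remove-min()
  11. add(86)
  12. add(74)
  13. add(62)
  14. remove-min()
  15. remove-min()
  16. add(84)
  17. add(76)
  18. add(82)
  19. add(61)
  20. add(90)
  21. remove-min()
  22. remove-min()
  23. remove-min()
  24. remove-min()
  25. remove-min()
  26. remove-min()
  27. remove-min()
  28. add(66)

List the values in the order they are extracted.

insert 73 → {73}
insert 78 → {73, 78}
insert 88 → {73, 78, 88}
insert 55 → {55, 73, 78, 88}
insert 63 → {55, 63, 73, 78, 88}
remove-min → 55; now {63, 73, 78, 88}
remove-min → 63; now {73, 78, 88}
insert 52 → {52, 73, 78, 88}
remove-min → 52; now {73, 78, 88}
remove-min → 73; now {78, 88}
insert 86 → {78, 86, 88}
insert 74 → {74, 78, 86, 88}
insert 62 → {62, 74, 78, 86, 88}
remove-min → 62; now {74, 78, 86, 88}
remove-min → 74; now {78, 86, 88}
insert 84 → {78, 84, 86, 88}
insert 76 → {76, 78, 84, 86, 88}
insert 82 → {76, 78, 82, 84, 86, 88}
insert 61 → {61, 76, 78, 82, 84, 86, 88}
insert 90 → {61, 76, 78, 82, 84, 86, 88, 90}
remove-min → 61; now {76, 78, 82, 84, 86, 88, 90}
remove-min → 76; now {78, 82, 84, 86, 88, 90}
remove-min → 78; now {82, 84, 86, 88, 90}
remove-min → 82; now {84, 86, 88, 90}
remove-min → 84; now {86, 88, 90}
remove-min → 86; now {88, 90}
remove-min → 88; now {90}
insert 66 → {66, 90}

55, 63, 52, 73, 62, 74, 61, 76, 78, 82, 84, 86, 88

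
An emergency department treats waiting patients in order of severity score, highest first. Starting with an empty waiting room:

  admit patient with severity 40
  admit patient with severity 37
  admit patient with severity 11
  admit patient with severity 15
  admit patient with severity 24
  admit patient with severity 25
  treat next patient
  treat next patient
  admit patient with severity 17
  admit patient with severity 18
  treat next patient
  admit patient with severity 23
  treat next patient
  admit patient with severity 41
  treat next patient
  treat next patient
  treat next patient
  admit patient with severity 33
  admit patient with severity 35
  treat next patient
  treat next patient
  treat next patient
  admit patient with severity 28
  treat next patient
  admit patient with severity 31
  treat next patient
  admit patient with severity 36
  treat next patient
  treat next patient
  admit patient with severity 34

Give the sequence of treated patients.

insert 40 → {40}
insert 37 → {40, 37}
insert 11 → {40, 37, 11}
insert 15 → {40, 37, 15, 11}
insert 24 → {40, 37, 24, 15, 11}
insert 25 → {40, 37, 25, 24, 15, 11}
treat next patient → 40; now {37, 25, 24, 15, 11}
treat next patient → 37; now {25, 24, 15, 11}
insert 17 → {25, 24, 17, 15, 11}
insert 18 → {25, 24, 18, 17, 15, 11}
treat next patient → 25; now {24, 18, 17, 15, 11}
insert 23 → {24, 23, 18, 17, 15, 11}
treat next patient → 24; now {23, 18, 17, 15, 11}
insert 41 → {41, 23, 18, 17, 15, 11}
treat next patient → 41; now {23, 18, 17, 15, 11}
treat next patient → 23; now {18, 17, 15, 11}
treat next patient → 18; now {17, 15, 11}
insert 33 → {33, 17, 15, 11}
insert 35 → {35, 33, 17, 15, 11}
treat next patient → 35; now {33, 17, 15, 11}
treat next patient → 33; now {17, 15, 11}
treat next patient → 17; now {15, 11}
insert 28 → {28, 15, 11}
treat next patient → 28; now {15, 11}
insert 31 → {31, 15, 11}
treat next patient → 31; now {15, 11}
insert 36 → {36, 15, 11}
treat next patient → 36; now {15, 11}
treat next patient → 15; now {11}
insert 34 → {34, 11}

40, 37, 25, 24, 41, 23, 18, 35, 33, 17, 28, 31, 36, 15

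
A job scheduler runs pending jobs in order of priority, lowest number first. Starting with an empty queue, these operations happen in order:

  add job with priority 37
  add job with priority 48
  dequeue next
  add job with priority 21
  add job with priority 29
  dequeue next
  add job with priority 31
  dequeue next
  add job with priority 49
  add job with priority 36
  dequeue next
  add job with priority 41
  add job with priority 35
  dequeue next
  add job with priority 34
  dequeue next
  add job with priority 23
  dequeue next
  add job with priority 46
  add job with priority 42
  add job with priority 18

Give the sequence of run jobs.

[37, 21, 29, 31, 35, 34, 23]

insert 37 → {37}
insert 48 → {37, 48}
dequeue next → 37; now {48}
insert 21 → {21, 48}
insert 29 → {21, 29, 48}
dequeue next → 21; now {29, 48}
insert 31 → {29, 31, 48}
dequeue next → 29; now {31, 48}
insert 49 → {31, 48, 49}
insert 36 → {31, 36, 48, 49}
dequeue next → 31; now {36, 48, 49}
insert 41 → {36, 41, 48, 49}
insert 35 → {35, 36, 41, 48, 49}
dequeue next → 35; now {36, 41, 48, 49}
insert 34 → {34, 36, 41, 48, 49}
dequeue next → 34; now {36, 41, 48, 49}
insert 23 → {23, 36, 41, 48, 49}
dequeue next → 23; now {36, 41, 48, 49}
insert 46 → {36, 41, 46, 48, 49}
insert 42 → {36, 41, 42, 46, 48, 49}
insert 18 → {18, 36, 41, 42, 46, 48, 49}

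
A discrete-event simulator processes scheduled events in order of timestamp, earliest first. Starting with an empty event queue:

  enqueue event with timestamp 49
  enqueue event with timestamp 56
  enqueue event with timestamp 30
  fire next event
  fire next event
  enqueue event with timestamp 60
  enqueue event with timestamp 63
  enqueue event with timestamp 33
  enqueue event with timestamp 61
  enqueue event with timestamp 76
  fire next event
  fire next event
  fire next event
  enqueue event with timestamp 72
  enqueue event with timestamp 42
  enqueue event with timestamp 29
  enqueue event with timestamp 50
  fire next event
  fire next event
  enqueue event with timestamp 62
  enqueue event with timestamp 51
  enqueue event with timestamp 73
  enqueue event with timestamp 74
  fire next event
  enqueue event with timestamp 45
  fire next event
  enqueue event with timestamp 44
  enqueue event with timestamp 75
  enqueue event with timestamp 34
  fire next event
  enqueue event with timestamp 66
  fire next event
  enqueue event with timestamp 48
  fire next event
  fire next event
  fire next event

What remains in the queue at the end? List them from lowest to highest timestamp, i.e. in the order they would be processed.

[62, 63, 66, 72, 73, 74, 75, 76]

insert 49 → {49}
insert 56 → {49, 56}
insert 30 → {30, 49, 56}
fire next event → 30; now {49, 56}
fire next event → 49; now {56}
insert 60 → {56, 60}
insert 63 → {56, 60, 63}
insert 33 → {33, 56, 60, 63}
insert 61 → {33, 56, 60, 61, 63}
insert 76 → {33, 56, 60, 61, 63, 76}
fire next event → 33; now {56, 60, 61, 63, 76}
fire next event → 56; now {60, 61, 63, 76}
fire next event → 60; now {61, 63, 76}
insert 72 → {61, 63, 72, 76}
insert 42 → {42, 61, 63, 72, 76}
insert 29 → {29, 42, 61, 63, 72, 76}
insert 50 → {29, 42, 50, 61, 63, 72, 76}
fire next event → 29; now {42, 50, 61, 63, 72, 76}
fire next event → 42; now {50, 61, 63, 72, 76}
insert 62 → {50, 61, 62, 63, 72, 76}
insert 51 → {50, 51, 61, 62, 63, 72, 76}
insert 73 → {50, 51, 61, 62, 63, 72, 73, 76}
insert 74 → {50, 51, 61, 62, 63, 72, 73, 74, 76}
fire next event → 50; now {51, 61, 62, 63, 72, 73, 74, 76}
insert 45 → {45, 51, 61, 62, 63, 72, 73, 74, 76}
fire next event → 45; now {51, 61, 62, 63, 72, 73, 74, 76}
insert 44 → {44, 51, 61, 62, 63, 72, 73, 74, 76}
insert 75 → {44, 51, 61, 62, 63, 72, 73, 74, 75, 76}
insert 34 → {34, 44, 51, 61, 62, 63, 72, 73, 74, 75, 76}
fire next event → 34; now {44, 51, 61, 62, 63, 72, 73, 74, 75, 76}
insert 66 → {44, 51, 61, 62, 63, 66, 72, 73, 74, 75, 76}
fire next event → 44; now {51, 61, 62, 63, 66, 72, 73, 74, 75, 76}
insert 48 → {48, 51, 61, 62, 63, 66, 72, 73, 74, 75, 76}
fire next event → 48; now {51, 61, 62, 63, 66, 72, 73, 74, 75, 76}
fire next event → 51; now {61, 62, 63, 66, 72, 73, 74, 75, 76}
fire next event → 61; now {62, 63, 66, 72, 73, 74, 75, 76}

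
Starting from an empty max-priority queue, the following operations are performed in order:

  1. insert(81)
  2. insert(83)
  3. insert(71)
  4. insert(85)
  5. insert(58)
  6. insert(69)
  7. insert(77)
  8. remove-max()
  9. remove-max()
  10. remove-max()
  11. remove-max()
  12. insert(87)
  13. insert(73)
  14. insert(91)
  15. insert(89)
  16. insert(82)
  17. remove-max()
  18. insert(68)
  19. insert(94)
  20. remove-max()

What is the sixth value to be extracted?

insert 81 → {81}
insert 83 → {83, 81}
insert 71 → {83, 81, 71}
insert 85 → {85, 83, 81, 71}
insert 58 → {85, 83, 81, 71, 58}
insert 69 → {85, 83, 81, 71, 69, 58}
insert 77 → {85, 83, 81, 77, 71, 69, 58}
remove-max → 85; now {83, 81, 77, 71, 69, 58}
remove-max → 83; now {81, 77, 71, 69, 58}
remove-max → 81; now {77, 71, 69, 58}
remove-max → 77; now {71, 69, 58}
insert 87 → {87, 71, 69, 58}
insert 73 → {87, 73, 71, 69, 58}
insert 91 → {91, 87, 73, 71, 69, 58}
insert 89 → {91, 89, 87, 73, 71, 69, 58}
insert 82 → {91, 89, 87, 82, 73, 71, 69, 58}
remove-max → 91; now {89, 87, 82, 73, 71, 69, 58}
insert 68 → {89, 87, 82, 73, 71, 69, 68, 58}
insert 94 → {94, 89, 87, 82, 73, 71, 69, 68, 58}
remove-max → 94; now {89, 87, 82, 73, 71, 69, 68, 58}

94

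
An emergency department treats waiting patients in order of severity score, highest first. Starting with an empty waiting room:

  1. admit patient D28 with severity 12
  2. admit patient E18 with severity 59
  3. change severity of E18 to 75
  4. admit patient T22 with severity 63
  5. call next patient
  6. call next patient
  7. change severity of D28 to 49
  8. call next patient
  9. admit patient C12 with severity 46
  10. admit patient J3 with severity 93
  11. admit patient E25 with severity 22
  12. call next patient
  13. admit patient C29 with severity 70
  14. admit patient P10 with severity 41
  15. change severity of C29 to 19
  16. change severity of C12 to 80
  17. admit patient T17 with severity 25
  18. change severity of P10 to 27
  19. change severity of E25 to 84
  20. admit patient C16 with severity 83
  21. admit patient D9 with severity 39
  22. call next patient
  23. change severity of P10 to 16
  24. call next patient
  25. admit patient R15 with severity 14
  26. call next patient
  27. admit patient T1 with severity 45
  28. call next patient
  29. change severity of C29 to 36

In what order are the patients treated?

add D28 (severity 12) → {D28:12}
add E18 (severity 59) → {E18:59, D28:12}
update E18 to severity 75 → {E18:75, D28:12}
add T22 (severity 63) → {E18:75, T22:63, D28:12}
call next patient → E18; now {T22:63, D28:12}
call next patient → T22; now {D28:12}
update D28 to severity 49 → {D28:49}
call next patient → D28; now {}
add C12 (severity 46) → {C12:46}
add J3 (severity 93) → {J3:93, C12:46}
add E25 (severity 22) → {J3:93, C12:46, E25:22}
call next patient → J3; now {C12:46, E25:22}
add C29 (severity 70) → {C29:70, C12:46, E25:22}
add P10 (severity 41) → {C29:70, C12:46, P10:41, E25:22}
update C29 to severity 19 → {C12:46, P10:41, E25:22, C29:19}
update C12 to severity 80 → {C12:80, P10:41, E25:22, C29:19}
add T17 (severity 25) → {C12:80, P10:41, T17:25, E25:22, C29:19}
update P10 to severity 27 → {C12:80, P10:27, T17:25, E25:22, C29:19}
update E25 to severity 84 → {E25:84, C12:80, P10:27, T17:25, C29:19}
add C16 (severity 83) → {E25:84, C16:83, C12:80, P10:27, T17:25, C29:19}
add D9 (severity 39) → {E25:84, C16:83, C12:80, D9:39, P10:27, T17:25, C29:19}
call next patient → E25; now {C16:83, C12:80, D9:39, P10:27, T17:25, C29:19}
update P10 to severity 16 → {C16:83, C12:80, D9:39, T17:25, C29:19, P10:16}
call next patient → C16; now {C12:80, D9:39, T17:25, C29:19, P10:16}
add R15 (severity 14) → {C12:80, D9:39, T17:25, C29:19, P10:16, R15:14}
call next patient → C12; now {D9:39, T17:25, C29:19, P10:16, R15:14}
add T1 (severity 45) → {T1:45, D9:39, T17:25, C29:19, P10:16, R15:14}
call next patient → T1; now {D9:39, T17:25, C29:19, P10:16, R15:14}
update C29 to severity 36 → {D9:39, C29:36, T17:25, P10:16, R15:14}

E18, T22, D28, J3, E25, C16, C12, T1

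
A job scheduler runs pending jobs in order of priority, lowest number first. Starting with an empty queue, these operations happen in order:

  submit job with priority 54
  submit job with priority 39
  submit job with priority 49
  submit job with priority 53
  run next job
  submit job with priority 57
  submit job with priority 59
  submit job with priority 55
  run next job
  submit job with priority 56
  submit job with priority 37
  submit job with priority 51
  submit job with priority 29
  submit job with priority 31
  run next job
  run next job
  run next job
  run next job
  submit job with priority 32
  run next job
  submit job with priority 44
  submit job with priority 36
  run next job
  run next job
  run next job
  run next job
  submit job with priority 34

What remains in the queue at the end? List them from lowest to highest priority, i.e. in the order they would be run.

insert 54 → {54}
insert 39 → {39, 54}
insert 49 → {39, 49, 54}
insert 53 → {39, 49, 53, 54}
run next job → 39; now {49, 53, 54}
insert 57 → {49, 53, 54, 57}
insert 59 → {49, 53, 54, 57, 59}
insert 55 → {49, 53, 54, 55, 57, 59}
run next job → 49; now {53, 54, 55, 57, 59}
insert 56 → {53, 54, 55, 56, 57, 59}
insert 37 → {37, 53, 54, 55, 56, 57, 59}
insert 51 → {37, 51, 53, 54, 55, 56, 57, 59}
insert 29 → {29, 37, 51, 53, 54, 55, 56, 57, 59}
insert 31 → {29, 31, 37, 51, 53, 54, 55, 56, 57, 59}
run next job → 29; now {31, 37, 51, 53, 54, 55, 56, 57, 59}
run next job → 31; now {37, 51, 53, 54, 55, 56, 57, 59}
run next job → 37; now {51, 53, 54, 55, 56, 57, 59}
run next job → 51; now {53, 54, 55, 56, 57, 59}
insert 32 → {32, 53, 54, 55, 56, 57, 59}
run next job → 32; now {53, 54, 55, 56, 57, 59}
insert 44 → {44, 53, 54, 55, 56, 57, 59}
insert 36 → {36, 44, 53, 54, 55, 56, 57, 59}
run next job → 36; now {44, 53, 54, 55, 56, 57, 59}
run next job → 44; now {53, 54, 55, 56, 57, 59}
run next job → 53; now {54, 55, 56, 57, 59}
run next job → 54; now {55, 56, 57, 59}
insert 34 → {34, 55, 56, 57, 59}

34, 55, 56, 57, 59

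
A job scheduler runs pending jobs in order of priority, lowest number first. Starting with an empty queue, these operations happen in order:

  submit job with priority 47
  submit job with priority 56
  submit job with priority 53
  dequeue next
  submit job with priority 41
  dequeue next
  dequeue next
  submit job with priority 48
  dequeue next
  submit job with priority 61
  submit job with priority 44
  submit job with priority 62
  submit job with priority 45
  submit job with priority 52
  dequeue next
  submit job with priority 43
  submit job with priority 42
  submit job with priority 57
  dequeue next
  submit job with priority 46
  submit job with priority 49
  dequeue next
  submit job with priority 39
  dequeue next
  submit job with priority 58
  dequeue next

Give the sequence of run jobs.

insert 47 → {47}
insert 56 → {47, 56}
insert 53 → {47, 53, 56}
dequeue next → 47; now {53, 56}
insert 41 → {41, 53, 56}
dequeue next → 41; now {53, 56}
dequeue next → 53; now {56}
insert 48 → {48, 56}
dequeue next → 48; now {56}
insert 61 → {56, 61}
insert 44 → {44, 56, 61}
insert 62 → {44, 56, 61, 62}
insert 45 → {44, 45, 56, 61, 62}
insert 52 → {44, 45, 52, 56, 61, 62}
dequeue next → 44; now {45, 52, 56, 61, 62}
insert 43 → {43, 45, 52, 56, 61, 62}
insert 42 → {42, 43, 45, 52, 56, 61, 62}
insert 57 → {42, 43, 45, 52, 56, 57, 61, 62}
dequeue next → 42; now {43, 45, 52, 56, 57, 61, 62}
insert 46 → {43, 45, 46, 52, 56, 57, 61, 62}
insert 49 → {43, 45, 46, 49, 52, 56, 57, 61, 62}
dequeue next → 43; now {45, 46, 49, 52, 56, 57, 61, 62}
insert 39 → {39, 45, 46, 49, 52, 56, 57, 61, 62}
dequeue next → 39; now {45, 46, 49, 52, 56, 57, 61, 62}
insert 58 → {45, 46, 49, 52, 56, 57, 58, 61, 62}
dequeue next → 45; now {46, 49, 52, 56, 57, 58, 61, 62}

47 → 41 → 53 → 48 → 44 → 42 → 43 → 39 → 45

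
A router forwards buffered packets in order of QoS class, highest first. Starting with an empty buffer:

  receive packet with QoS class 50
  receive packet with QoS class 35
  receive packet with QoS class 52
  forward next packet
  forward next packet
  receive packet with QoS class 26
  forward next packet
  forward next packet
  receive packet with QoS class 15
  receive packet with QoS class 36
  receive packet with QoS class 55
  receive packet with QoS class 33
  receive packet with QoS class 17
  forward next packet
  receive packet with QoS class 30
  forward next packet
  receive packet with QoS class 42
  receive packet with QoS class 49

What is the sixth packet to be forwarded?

36

insert 50 → {50}
insert 35 → {50, 35}
insert 52 → {52, 50, 35}
forward next packet → 52; now {50, 35}
forward next packet → 50; now {35}
insert 26 → {35, 26}
forward next packet → 35; now {26}
forward next packet → 26; now {}
insert 15 → {15}
insert 36 → {36, 15}
insert 55 → {55, 36, 15}
insert 33 → {55, 36, 33, 15}
insert 17 → {55, 36, 33, 17, 15}
forward next packet → 55; now {36, 33, 17, 15}
insert 30 → {36, 33, 30, 17, 15}
forward next packet → 36; now {33, 30, 17, 15}
insert 42 → {42, 33, 30, 17, 15}
insert 49 → {49, 42, 33, 30, 17, 15}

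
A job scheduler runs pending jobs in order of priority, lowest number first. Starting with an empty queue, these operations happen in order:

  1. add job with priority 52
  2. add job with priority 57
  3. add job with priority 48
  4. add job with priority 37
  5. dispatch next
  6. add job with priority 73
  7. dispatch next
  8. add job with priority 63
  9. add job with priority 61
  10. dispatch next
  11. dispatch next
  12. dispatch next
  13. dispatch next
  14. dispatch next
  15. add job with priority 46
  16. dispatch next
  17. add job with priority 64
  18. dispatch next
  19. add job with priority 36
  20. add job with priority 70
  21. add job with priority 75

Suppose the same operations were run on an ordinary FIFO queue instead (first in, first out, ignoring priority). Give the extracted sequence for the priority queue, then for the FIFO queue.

insert 52 → {52}
insert 57 → {52, 57}
insert 48 → {48, 52, 57}
insert 37 → {37, 48, 52, 57}
dispatch next → 37; now {48, 52, 57}
insert 73 → {48, 52, 57, 73}
dispatch next → 48; now {52, 57, 73}
insert 63 → {52, 57, 63, 73}
insert 61 → {52, 57, 61, 63, 73}
dispatch next → 52; now {57, 61, 63, 73}
dispatch next → 57; now {61, 63, 73}
dispatch next → 61; now {63, 73}
dispatch next → 63; now {73}
dispatch next → 73; now {}
insert 46 → {46}
dispatch next → 46; now {}
insert 64 → {64}
dispatch next → 64; now {}
insert 36 → {36}
insert 70 → {36, 70}
insert 75 → {36, 70, 75}

priority queue: 37 → 48 → 52 → 57 → 61 → 63 → 73 → 46 → 64; FIFO queue: [52, 57, 48, 37, 73, 63, 61, 46, 64]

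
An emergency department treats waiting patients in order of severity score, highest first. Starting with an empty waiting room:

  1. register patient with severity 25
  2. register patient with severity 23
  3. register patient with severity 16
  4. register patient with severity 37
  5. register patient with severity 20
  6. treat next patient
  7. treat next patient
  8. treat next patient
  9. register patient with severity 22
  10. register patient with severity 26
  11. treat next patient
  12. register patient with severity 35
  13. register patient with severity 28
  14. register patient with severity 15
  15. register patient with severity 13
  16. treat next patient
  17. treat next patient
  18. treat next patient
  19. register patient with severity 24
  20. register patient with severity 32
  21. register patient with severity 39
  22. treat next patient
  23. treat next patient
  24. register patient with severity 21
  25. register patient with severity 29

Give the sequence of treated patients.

[37, 25, 23, 26, 35, 28, 22, 39, 32]

insert 25 → {25}
insert 23 → {25, 23}
insert 16 → {25, 23, 16}
insert 37 → {37, 25, 23, 16}
insert 20 → {37, 25, 23, 20, 16}
treat next patient → 37; now {25, 23, 20, 16}
treat next patient → 25; now {23, 20, 16}
treat next patient → 23; now {20, 16}
insert 22 → {22, 20, 16}
insert 26 → {26, 22, 20, 16}
treat next patient → 26; now {22, 20, 16}
insert 35 → {35, 22, 20, 16}
insert 28 → {35, 28, 22, 20, 16}
insert 15 → {35, 28, 22, 20, 16, 15}
insert 13 → {35, 28, 22, 20, 16, 15, 13}
treat next patient → 35; now {28, 22, 20, 16, 15, 13}
treat next patient → 28; now {22, 20, 16, 15, 13}
treat next patient → 22; now {20, 16, 15, 13}
insert 24 → {24, 20, 16, 15, 13}
insert 32 → {32, 24, 20, 16, 15, 13}
insert 39 → {39, 32, 24, 20, 16, 15, 13}
treat next patient → 39; now {32, 24, 20, 16, 15, 13}
treat next patient → 32; now {24, 20, 16, 15, 13}
insert 21 → {24, 21, 20, 16, 15, 13}
insert 29 → {29, 24, 21, 20, 16, 15, 13}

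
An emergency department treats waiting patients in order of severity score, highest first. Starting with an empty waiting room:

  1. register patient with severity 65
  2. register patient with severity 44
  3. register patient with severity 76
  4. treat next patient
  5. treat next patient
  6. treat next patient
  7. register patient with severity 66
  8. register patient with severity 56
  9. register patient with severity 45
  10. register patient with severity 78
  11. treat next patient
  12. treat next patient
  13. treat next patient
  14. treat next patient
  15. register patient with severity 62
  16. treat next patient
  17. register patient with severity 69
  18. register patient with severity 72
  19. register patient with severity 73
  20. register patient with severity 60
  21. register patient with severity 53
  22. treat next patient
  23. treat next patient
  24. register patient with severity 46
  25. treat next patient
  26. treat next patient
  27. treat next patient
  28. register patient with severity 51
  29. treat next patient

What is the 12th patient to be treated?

60

insert 65 → {65}
insert 44 → {65, 44}
insert 76 → {76, 65, 44}
treat next patient → 76; now {65, 44}
treat next patient → 65; now {44}
treat next patient → 44; now {}
insert 66 → {66}
insert 56 → {66, 56}
insert 45 → {66, 56, 45}
insert 78 → {78, 66, 56, 45}
treat next patient → 78; now {66, 56, 45}
treat next patient → 66; now {56, 45}
treat next patient → 56; now {45}
treat next patient → 45; now {}
insert 62 → {62}
treat next patient → 62; now {}
insert 69 → {69}
insert 72 → {72, 69}
insert 73 → {73, 72, 69}
insert 60 → {73, 72, 69, 60}
insert 53 → {73, 72, 69, 60, 53}
treat next patient → 73; now {72, 69, 60, 53}
treat next patient → 72; now {69, 60, 53}
insert 46 → {69, 60, 53, 46}
treat next patient → 69; now {60, 53, 46}
treat next patient → 60; now {53, 46}
treat next patient → 53; now {46}
insert 51 → {51, 46}
treat next patient → 51; now {46}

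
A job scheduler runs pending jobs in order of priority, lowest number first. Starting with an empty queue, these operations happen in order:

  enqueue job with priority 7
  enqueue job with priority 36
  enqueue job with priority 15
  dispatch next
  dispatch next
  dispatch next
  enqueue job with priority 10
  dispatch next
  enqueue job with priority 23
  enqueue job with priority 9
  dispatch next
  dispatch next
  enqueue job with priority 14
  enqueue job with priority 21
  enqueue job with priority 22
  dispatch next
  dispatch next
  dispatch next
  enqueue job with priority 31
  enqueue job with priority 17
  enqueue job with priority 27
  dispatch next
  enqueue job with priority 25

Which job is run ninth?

22

insert 7 → {7}
insert 36 → {7, 36}
insert 15 → {7, 15, 36}
dispatch next → 7; now {15, 36}
dispatch next → 15; now {36}
dispatch next → 36; now {}
insert 10 → {10}
dispatch next → 10; now {}
insert 23 → {23}
insert 9 → {9, 23}
dispatch next → 9; now {23}
dispatch next → 23; now {}
insert 14 → {14}
insert 21 → {14, 21}
insert 22 → {14, 21, 22}
dispatch next → 14; now {21, 22}
dispatch next → 21; now {22}
dispatch next → 22; now {}
insert 31 → {31}
insert 17 → {17, 31}
insert 27 → {17, 27, 31}
dispatch next → 17; now {27, 31}
insert 25 → {25, 27, 31}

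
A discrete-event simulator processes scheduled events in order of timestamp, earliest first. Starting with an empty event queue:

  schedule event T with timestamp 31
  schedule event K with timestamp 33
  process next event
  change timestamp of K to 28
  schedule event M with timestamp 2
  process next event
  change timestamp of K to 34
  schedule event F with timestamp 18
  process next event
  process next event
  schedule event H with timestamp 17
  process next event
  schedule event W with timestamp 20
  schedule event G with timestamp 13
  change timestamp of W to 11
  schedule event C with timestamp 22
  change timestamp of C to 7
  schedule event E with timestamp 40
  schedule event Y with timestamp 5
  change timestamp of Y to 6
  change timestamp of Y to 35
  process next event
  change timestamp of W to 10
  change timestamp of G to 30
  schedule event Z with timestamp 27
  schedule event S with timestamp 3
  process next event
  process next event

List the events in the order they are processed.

add T (timestamp 31) → {T:31}
add K (timestamp 33) → {T:31, K:33}
process next event → T; now {K:33}
update K to timestamp 28 → {K:28}
add M (timestamp 2) → {M:2, K:28}
process next event → M; now {K:28}
update K to timestamp 34 → {K:34}
add F (timestamp 18) → {F:18, K:34}
process next event → F; now {K:34}
process next event → K; now {}
add H (timestamp 17) → {H:17}
process next event → H; now {}
add W (timestamp 20) → {W:20}
add G (timestamp 13) → {G:13, W:20}
update W to timestamp 11 → {W:11, G:13}
add C (timestamp 22) → {W:11, G:13, C:22}
update C to timestamp 7 → {C:7, W:11, G:13}
add E (timestamp 40) → {C:7, W:11, G:13, E:40}
add Y (timestamp 5) → {Y:5, C:7, W:11, G:13, E:40}
update Y to timestamp 6 → {Y:6, C:7, W:11, G:13, E:40}
update Y to timestamp 35 → {C:7, W:11, G:13, Y:35, E:40}
process next event → C; now {W:11, G:13, Y:35, E:40}
update W to timestamp 10 → {W:10, G:13, Y:35, E:40}
update G to timestamp 30 → {W:10, G:30, Y:35, E:40}
add Z (timestamp 27) → {W:10, Z:27, G:30, Y:35, E:40}
add S (timestamp 3) → {S:3, W:10, Z:27, G:30, Y:35, E:40}
process next event → S; now {W:10, Z:27, G:30, Y:35, E:40}
process next event → W; now {Z:27, G:30, Y:35, E:40}

T → M → F → K → H → C → S → W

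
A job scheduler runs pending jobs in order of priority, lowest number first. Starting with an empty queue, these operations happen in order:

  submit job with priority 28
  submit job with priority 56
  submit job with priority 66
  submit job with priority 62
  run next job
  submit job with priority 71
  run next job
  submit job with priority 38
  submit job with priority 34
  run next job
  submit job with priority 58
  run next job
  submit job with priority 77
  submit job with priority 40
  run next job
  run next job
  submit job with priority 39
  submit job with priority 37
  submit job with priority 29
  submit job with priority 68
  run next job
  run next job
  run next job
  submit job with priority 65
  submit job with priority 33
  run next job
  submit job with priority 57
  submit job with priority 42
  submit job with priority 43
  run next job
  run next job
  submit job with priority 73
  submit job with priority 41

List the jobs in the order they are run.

insert 28 → {28}
insert 56 → {28, 56}
insert 66 → {28, 56, 66}
insert 62 → {28, 56, 62, 66}
run next job → 28; now {56, 62, 66}
insert 71 → {56, 62, 66, 71}
run next job → 56; now {62, 66, 71}
insert 38 → {38, 62, 66, 71}
insert 34 → {34, 38, 62, 66, 71}
run next job → 34; now {38, 62, 66, 71}
insert 58 → {38, 58, 62, 66, 71}
run next job → 38; now {58, 62, 66, 71}
insert 77 → {58, 62, 66, 71, 77}
insert 40 → {40, 58, 62, 66, 71, 77}
run next job → 40; now {58, 62, 66, 71, 77}
run next job → 58; now {62, 66, 71, 77}
insert 39 → {39, 62, 66, 71, 77}
insert 37 → {37, 39, 62, 66, 71, 77}
insert 29 → {29, 37, 39, 62, 66, 71, 77}
insert 68 → {29, 37, 39, 62, 66, 68, 71, 77}
run next job → 29; now {37, 39, 62, 66, 68, 71, 77}
run next job → 37; now {39, 62, 66, 68, 71, 77}
run next job → 39; now {62, 66, 68, 71, 77}
insert 65 → {62, 65, 66, 68, 71, 77}
insert 33 → {33, 62, 65, 66, 68, 71, 77}
run next job → 33; now {62, 65, 66, 68, 71, 77}
insert 57 → {57, 62, 65, 66, 68, 71, 77}
insert 42 → {42, 57, 62, 65, 66, 68, 71, 77}
insert 43 → {42, 43, 57, 62, 65, 66, 68, 71, 77}
run next job → 42; now {43, 57, 62, 65, 66, 68, 71, 77}
run next job → 43; now {57, 62, 65, 66, 68, 71, 77}
insert 73 → {57, 62, 65, 66, 68, 71, 73, 77}
insert 41 → {41, 57, 62, 65, 66, 68, 71, 73, 77}

28 → 56 → 34 → 38 → 40 → 58 → 29 → 37 → 39 → 33 → 42 → 43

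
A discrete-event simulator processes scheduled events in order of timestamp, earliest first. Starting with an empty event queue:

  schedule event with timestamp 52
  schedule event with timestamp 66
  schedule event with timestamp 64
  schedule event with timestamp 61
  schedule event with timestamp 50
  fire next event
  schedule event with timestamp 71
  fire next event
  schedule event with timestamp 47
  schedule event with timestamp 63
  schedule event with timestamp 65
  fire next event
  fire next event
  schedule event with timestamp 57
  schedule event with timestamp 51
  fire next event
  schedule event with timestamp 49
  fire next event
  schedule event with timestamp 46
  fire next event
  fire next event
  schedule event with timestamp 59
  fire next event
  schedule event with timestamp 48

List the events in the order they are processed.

insert 52 → {52}
insert 66 → {52, 66}
insert 64 → {52, 64, 66}
insert 61 → {52, 61, 64, 66}
insert 50 → {50, 52, 61, 64, 66}
fire next event → 50; now {52, 61, 64, 66}
insert 71 → {52, 61, 64, 66, 71}
fire next event → 52; now {61, 64, 66, 71}
insert 47 → {47, 61, 64, 66, 71}
insert 63 → {47, 61, 63, 64, 66, 71}
insert 65 → {47, 61, 63, 64, 65, 66, 71}
fire next event → 47; now {61, 63, 64, 65, 66, 71}
fire next event → 61; now {63, 64, 65, 66, 71}
insert 57 → {57, 63, 64, 65, 66, 71}
insert 51 → {51, 57, 63, 64, 65, 66, 71}
fire next event → 51; now {57, 63, 64, 65, 66, 71}
insert 49 → {49, 57, 63, 64, 65, 66, 71}
fire next event → 49; now {57, 63, 64, 65, 66, 71}
insert 46 → {46, 57, 63, 64, 65, 66, 71}
fire next event → 46; now {57, 63, 64, 65, 66, 71}
fire next event → 57; now {63, 64, 65, 66, 71}
insert 59 → {59, 63, 64, 65, 66, 71}
fire next event → 59; now {63, 64, 65, 66, 71}
insert 48 → {48, 63, 64, 65, 66, 71}

[50, 52, 47, 61, 51, 49, 46, 57, 59]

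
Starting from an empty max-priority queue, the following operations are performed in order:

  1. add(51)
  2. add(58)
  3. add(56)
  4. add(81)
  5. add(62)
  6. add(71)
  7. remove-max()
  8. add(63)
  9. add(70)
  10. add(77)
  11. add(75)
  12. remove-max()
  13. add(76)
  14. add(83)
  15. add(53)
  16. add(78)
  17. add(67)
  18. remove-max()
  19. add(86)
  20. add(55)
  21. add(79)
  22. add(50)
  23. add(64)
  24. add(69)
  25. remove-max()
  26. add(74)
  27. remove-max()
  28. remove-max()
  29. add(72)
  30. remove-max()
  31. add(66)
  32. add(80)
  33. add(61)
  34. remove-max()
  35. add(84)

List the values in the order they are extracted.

81 → 77 → 83 → 86 → 79 → 78 → 76 → 80

insert 51 → {51}
insert 58 → {58, 51}
insert 56 → {58, 56, 51}
insert 81 → {81, 58, 56, 51}
insert 62 → {81, 62, 58, 56, 51}
insert 71 → {81, 71, 62, 58, 56, 51}
remove-max → 81; now {71, 62, 58, 56, 51}
insert 63 → {71, 63, 62, 58, 56, 51}
insert 70 → {71, 70, 63, 62, 58, 56, 51}
insert 77 → {77, 71, 70, 63, 62, 58, 56, 51}
insert 75 → {77, 75, 71, 70, 63, 62, 58, 56, 51}
remove-max → 77; now {75, 71, 70, 63, 62, 58, 56, 51}
insert 76 → {76, 75, 71, 70, 63, 62, 58, 56, 51}
insert 83 → {83, 76, 75, 71, 70, 63, 62, 58, 56, 51}
insert 53 → {83, 76, 75, 71, 70, 63, 62, 58, 56, 53, 51}
insert 78 → {83, 78, 76, 75, 71, 70, 63, 62, 58, 56, 53, 51}
insert 67 → {83, 78, 76, 75, 71, 70, 67, 63, 62, 58, 56, 53, 51}
remove-max → 83; now {78, 76, 75, 71, 70, 67, 63, 62, 58, 56, 53, 51}
insert 86 → {86, 78, 76, 75, 71, 70, 67, 63, 62, 58, 56, 53, 51}
insert 55 → {86, 78, 76, 75, 71, 70, 67, 63, 62, 58, 56, 55, 53, 51}
insert 79 → {86, 79, 78, 76, 75, 71, 70, 67, 63, 62, 58, 56, 55, 53, 51}
insert 50 → {86, 79, 78, 76, 75, 71, 70, 67, 63, 62, 58, 56, 55, 53, 51, 50}
insert 64 → {86, 79, 78, 76, 75, 71, 70, 67, 64, 63, 62, 58, 56, 55, 53, 51, 50}
insert 69 → {86, 79, 78, 76, 75, 71, 70, 69, 67, 64, 63, 62, 58, 56, 55, 53, 51, 50}
remove-max → 86; now {79, 78, 76, 75, 71, 70, 69, 67, 64, 63, 62, 58, 56, 55, 53, 51, 50}
insert 74 → {79, 78, 76, 75, 74, 71, 70, 69, 67, 64, 63, 62, 58, 56, 55, 53, 51, 50}
remove-max → 79; now {78, 76, 75, 74, 71, 70, 69, 67, 64, 63, 62, 58, 56, 55, 53, 51, 50}
remove-max → 78; now {76, 75, 74, 71, 70, 69, 67, 64, 63, 62, 58, 56, 55, 53, 51, 50}
insert 72 → {76, 75, 74, 72, 71, 70, 69, 67, 64, 63, 62, 58, 56, 55, 53, 51, 50}
remove-max → 76; now {75, 74, 72, 71, 70, 69, 67, 64, 63, 62, 58, 56, 55, 53, 51, 50}
insert 66 → {75, 74, 72, 71, 70, 69, 67, 66, 64, 63, 62, 58, 56, 55, 53, 51, 50}
insert 80 → {80, 75, 74, 72, 71, 70, 69, 67, 66, 64, 63, 62, 58, 56, 55, 53, 51, 50}
insert 61 → {80, 75, 74, 72, 71, 70, 69, 67, 66, 64, 63, 62, 61, 58, 56, 55, 53, 51, 50}
remove-max → 80; now {75, 74, 72, 71, 70, 69, 67, 66, 64, 63, 62, 61, 58, 56, 55, 53, 51, 50}
insert 84 → {84, 75, 74, 72, 71, 70, 69, 67, 66, 64, 63, 62, 61, 58, 56, 55, 53, 51, 50}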